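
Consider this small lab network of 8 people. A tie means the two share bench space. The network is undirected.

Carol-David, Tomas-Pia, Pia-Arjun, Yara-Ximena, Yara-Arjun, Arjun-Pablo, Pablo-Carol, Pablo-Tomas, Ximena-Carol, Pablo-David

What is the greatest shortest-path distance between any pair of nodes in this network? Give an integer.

3

Eccentricity of each node (its greatest distance to any other): Arjun:2, Carol:3, David:3, Pablo:2, Pia:3, Tomas:3, Ximena:3, Yara:3.
The maximum eccentricity is 3, realized for instance by the pair Ximena–Pia via Ximena – Yara – Arjun – Pia. So the diameter is 3.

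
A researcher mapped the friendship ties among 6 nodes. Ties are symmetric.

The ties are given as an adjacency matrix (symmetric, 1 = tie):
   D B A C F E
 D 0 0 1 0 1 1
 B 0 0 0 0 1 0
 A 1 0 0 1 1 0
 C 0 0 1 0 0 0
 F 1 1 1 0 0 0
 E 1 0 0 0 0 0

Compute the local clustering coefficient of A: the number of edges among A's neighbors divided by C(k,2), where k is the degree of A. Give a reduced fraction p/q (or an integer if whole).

1/3

A's neighbors: C, D, and F (k = 3).
Possible neighbor pairs: C(3,2) = 3. Edges among them: D–F → e = 1.
Clustering(A) = 1/3.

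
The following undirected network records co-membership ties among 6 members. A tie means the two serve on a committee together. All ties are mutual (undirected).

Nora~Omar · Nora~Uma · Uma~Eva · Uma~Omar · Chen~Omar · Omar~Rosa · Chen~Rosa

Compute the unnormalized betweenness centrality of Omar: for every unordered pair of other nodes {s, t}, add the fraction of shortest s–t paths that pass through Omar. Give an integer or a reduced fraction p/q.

6

Pairs whose geodesics pass through Omar — Eva–Chen: 1; Eva–Rosa: 1; Uma–Chen: 1; Uma–Rosa: 1; Nora–Chen: 1; Nora–Rosa: 1.
All other pairs contribute 0.
Summing the contributions gives betweenness(Omar) = 6.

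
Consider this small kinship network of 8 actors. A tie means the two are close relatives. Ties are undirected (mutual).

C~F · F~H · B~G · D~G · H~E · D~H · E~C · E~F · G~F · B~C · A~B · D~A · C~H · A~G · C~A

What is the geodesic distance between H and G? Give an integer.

One shortest route is H – F – G, which uses 2 edges, and H and G are not directly tied, so nothing shorter exists. So d(H,G) = 2.

2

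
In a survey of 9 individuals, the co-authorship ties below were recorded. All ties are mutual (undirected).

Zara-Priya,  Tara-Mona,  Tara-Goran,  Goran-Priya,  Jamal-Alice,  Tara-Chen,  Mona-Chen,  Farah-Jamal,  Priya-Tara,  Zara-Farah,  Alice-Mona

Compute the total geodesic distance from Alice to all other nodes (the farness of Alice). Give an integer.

17

Distances from Alice: Chen:2, Farah:2, Goran:3, Jamal:1, Mona:1, Priya:3, Tara:2, Zara:3.
Sum = 2 + 2 + 3 + 1 + 1 + 3 + 2 + 3 = 17.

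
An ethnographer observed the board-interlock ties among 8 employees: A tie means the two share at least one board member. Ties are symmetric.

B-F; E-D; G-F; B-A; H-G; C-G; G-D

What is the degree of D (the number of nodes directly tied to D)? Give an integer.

D is directly tied to E and G. That is 2 neighbors, so the degree of D is 2.

2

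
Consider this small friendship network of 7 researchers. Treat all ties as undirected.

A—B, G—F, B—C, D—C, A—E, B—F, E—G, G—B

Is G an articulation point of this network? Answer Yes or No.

Even without G, every remaining node can still reach every other (the residual graph is connected), so G is not a cut vertex.

No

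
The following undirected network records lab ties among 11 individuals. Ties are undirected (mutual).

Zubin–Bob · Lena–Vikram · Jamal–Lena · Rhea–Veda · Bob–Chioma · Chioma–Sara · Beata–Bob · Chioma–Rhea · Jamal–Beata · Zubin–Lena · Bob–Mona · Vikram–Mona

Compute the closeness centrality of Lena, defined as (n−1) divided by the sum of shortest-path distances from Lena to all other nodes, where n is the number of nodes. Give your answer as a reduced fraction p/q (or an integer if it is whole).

Distances from Lena: Beata:2, Bob:2, Chioma:3, Jamal:1, Mona:2, Rhea:4, Sara:4, Veda:5, Vikram:1, Zubin:1. Sum = 25.
n = 11, so closeness = 10/25 = 2/5.

2/5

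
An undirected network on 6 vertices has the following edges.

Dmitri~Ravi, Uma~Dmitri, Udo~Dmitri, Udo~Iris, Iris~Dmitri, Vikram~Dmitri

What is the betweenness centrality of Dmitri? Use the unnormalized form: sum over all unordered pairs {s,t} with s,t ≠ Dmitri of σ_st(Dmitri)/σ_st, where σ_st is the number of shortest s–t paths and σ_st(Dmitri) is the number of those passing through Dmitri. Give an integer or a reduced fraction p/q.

Pairs whose geodesics pass through Dmitri — Ravi–Vikram: 1; Ravi–Uma: 1; Ravi–Iris: 1; Ravi–Udo: 1; Vikram–Uma: 1; Vikram–Iris: 1; Vikram–Udo: 1; Uma–Iris: 1; Uma–Udo: 1.
All other pairs contribute 0.
Summing the contributions gives betweenness(Dmitri) = 9.

9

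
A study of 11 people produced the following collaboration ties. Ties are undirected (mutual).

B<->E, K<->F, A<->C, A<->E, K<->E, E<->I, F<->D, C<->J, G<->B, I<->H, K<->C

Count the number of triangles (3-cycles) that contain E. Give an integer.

E's neighbors are A, B, I, and K, but none of them are tied to each other, so no triangle contains E.

0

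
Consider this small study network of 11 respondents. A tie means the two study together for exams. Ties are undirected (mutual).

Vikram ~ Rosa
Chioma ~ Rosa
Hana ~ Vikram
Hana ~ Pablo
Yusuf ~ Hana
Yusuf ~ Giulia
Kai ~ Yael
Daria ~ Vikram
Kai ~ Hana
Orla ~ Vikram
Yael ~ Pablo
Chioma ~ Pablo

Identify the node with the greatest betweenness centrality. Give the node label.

Unnormalized betweenness of each node: Chioma:2, Daria:0, Giulia:0, Hana:27, Kai:3, Orla:0, Pablo:9, Rosa:3, Vikram:21, Yael:1, Yusuf:9.
Hana has the largest value, 27, making it the main broker — the node through which the most shortest paths run.

Hana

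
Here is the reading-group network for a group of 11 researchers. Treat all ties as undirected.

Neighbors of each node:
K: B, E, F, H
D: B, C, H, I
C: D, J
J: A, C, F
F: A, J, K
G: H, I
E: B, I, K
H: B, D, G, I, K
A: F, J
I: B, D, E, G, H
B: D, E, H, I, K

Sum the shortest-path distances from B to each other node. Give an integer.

17

Distances from B: A:3, C:2, D:1, E:1, F:2, G:2, H:1, I:1, J:3, K:1.
Sum = 3 + 2 + 1 + 1 + 2 + 2 + 1 + 1 + 3 + 1 = 17.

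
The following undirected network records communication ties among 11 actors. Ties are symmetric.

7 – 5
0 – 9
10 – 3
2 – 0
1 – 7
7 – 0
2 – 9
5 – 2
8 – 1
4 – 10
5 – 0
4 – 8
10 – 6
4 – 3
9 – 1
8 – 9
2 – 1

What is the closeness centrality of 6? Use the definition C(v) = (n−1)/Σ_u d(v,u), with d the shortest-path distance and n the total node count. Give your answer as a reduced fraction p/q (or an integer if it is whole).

10/37

Distances from 6: 0:5, 1:4, 2:5, 3:2, 4:2, 5:6, 7:5, 8:3, 9:4, 10:1. Sum = 37.
n = 11, so closeness = 10/37.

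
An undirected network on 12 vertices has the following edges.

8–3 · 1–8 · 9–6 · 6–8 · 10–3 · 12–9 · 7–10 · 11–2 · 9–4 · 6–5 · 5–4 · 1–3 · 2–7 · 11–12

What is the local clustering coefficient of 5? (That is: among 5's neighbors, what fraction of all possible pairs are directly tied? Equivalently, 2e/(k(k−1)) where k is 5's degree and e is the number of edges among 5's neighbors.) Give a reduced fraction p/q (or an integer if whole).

5's neighbors: 4 and 6 (k = 2).
Possible neighbor pairs: C(2,2) = 1. Edges among them: none → e = 0.
Clustering(5) = 0/1.

0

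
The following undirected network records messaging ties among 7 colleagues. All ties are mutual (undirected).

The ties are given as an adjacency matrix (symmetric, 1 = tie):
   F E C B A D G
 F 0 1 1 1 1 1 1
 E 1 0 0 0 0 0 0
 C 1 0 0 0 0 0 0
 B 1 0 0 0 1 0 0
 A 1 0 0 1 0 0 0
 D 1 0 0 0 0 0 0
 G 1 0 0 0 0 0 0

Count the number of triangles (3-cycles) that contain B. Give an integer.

B's neighbors: A and F.
Neighbor pairs that are themselves tied: B–A–F. Each forms one triangle with B, for 1 in total.

1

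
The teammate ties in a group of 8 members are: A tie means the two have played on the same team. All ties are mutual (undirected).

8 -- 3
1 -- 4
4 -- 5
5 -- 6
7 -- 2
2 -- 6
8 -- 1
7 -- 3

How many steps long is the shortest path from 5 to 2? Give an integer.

2

One shortest route is 5 – 6 – 2, which uses 2 edges, and 5 and 2 are not directly tied, so nothing shorter exists. So d(5,2) = 2.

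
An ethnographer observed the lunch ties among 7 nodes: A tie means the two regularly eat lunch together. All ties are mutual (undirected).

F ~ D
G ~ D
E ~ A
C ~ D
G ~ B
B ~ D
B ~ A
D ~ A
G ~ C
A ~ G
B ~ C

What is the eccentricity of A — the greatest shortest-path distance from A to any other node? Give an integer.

Distances from A: B:1, C:2, D:1, E:1, F:2, G:1.
The largest is 2 (to F and C), so the eccentricity of A is 2.

2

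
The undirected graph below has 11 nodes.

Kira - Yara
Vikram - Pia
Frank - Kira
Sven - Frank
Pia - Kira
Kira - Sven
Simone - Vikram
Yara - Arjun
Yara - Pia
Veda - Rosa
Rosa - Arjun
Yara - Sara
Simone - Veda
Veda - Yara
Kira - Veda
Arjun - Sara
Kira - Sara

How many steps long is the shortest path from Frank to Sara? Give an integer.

2

One shortest route is Frank – Kira – Sara, which uses 2 edges, and Frank and Sara are not directly tied, so nothing shorter exists. So d(Frank,Sara) = 2.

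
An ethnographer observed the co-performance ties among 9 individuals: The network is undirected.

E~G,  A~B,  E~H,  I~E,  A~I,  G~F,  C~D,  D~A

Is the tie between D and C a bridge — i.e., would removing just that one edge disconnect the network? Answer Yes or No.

Yes

Without the D–C edge there is no alternate route between D and C, so the network disconnects. It is a bridge.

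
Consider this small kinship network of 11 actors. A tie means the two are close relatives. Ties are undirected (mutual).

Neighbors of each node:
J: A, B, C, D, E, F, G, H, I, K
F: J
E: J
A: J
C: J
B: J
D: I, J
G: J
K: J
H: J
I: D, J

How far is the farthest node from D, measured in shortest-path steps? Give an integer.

2

Distances from D: A:2, B:2, C:2, E:2, F:2, G:2, H:2, I:1, J:1, K:2.
The largest is 2 (to E, B, H, F, G, C, A, and K), so the eccentricity of D is 2.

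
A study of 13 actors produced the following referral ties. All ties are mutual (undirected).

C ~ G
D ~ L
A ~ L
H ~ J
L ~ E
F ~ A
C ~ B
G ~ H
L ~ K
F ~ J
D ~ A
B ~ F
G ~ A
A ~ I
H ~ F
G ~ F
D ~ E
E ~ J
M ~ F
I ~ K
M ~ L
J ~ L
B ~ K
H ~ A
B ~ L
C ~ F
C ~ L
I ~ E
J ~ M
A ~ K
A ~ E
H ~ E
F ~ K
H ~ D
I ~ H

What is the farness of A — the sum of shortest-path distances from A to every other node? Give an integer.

Distances from A: B:2, C:2, D:1, E:1, F:1, G:1, H:1, I:1, J:2, K:1, L:1, M:2.
Sum = 2 + 2 + 1 + 1 + 1 + 1 + 1 + 1 + 2 + 1 + 1 + 2 = 16.

16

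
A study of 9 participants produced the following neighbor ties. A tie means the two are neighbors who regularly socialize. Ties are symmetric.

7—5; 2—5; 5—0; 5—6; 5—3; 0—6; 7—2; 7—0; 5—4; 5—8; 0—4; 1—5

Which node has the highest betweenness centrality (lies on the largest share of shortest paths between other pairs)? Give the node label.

Unnormalized betweenness of each node: 0:3/2, 1:0, 2:0, 3:0, 4:0, 5:22, 6:0, 7:1/2, 8:0.
5 has the largest value, 22, making it the main broker — the node through which the most shortest paths run.

5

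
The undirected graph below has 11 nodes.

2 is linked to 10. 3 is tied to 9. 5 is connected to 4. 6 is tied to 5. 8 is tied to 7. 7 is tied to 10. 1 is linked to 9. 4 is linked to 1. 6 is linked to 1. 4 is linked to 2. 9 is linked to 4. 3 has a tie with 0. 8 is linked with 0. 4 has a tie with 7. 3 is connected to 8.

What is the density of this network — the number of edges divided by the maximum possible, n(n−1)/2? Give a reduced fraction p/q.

There are 15 edges and 11 nodes, so the maximum possible is C(11,2) = 55.
Density = 15/55 = 3/11.

3/11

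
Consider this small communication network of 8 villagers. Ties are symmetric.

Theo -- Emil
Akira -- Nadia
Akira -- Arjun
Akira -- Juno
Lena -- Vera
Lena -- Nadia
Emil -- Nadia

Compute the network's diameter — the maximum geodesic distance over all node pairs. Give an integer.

Eccentricity of each node (its greatest distance to any other): Akira:3, Arjun:4, Emil:3, Juno:4, Lena:3, Nadia:2, Theo:4, Vera:4.
The maximum eccentricity is 4, realized for instance by the pair Vera–Arjun via Vera – Lena – Nadia – Akira – Arjun. So the diameter is 4.

4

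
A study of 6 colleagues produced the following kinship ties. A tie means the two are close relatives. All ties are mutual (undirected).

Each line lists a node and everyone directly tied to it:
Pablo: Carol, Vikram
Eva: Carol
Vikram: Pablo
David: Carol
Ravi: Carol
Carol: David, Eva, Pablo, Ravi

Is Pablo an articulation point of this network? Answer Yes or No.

Yes

Removing Pablo leaves {Carol, David, Eva, and Ravi} with no path to {Vikram}, so the network splits into 2 components. Pablo is a cut vertex.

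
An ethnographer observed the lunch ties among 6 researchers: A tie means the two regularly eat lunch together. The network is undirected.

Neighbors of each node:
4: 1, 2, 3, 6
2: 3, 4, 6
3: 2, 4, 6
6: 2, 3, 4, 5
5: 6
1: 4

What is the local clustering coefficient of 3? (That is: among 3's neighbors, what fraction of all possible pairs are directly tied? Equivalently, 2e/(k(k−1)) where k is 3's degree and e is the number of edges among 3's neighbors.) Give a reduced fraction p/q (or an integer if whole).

1

3's neighbors: 2, 4, and 6 (k = 3).
Possible neighbor pairs: C(3,2) = 3. Edges among them: 2–4, 2–6, 4–6 → e = 3.
Clustering(3) = 3/3 = 1.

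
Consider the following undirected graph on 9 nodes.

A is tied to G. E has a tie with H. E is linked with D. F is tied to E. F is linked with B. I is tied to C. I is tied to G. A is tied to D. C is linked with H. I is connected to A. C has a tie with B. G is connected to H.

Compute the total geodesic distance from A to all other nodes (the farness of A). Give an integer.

Distances from A: B:3, C:2, D:1, E:2, F:3, G:1, H:2, I:1.
Sum = 3 + 2 + 1 + 2 + 3 + 1 + 2 + 1 = 15.

15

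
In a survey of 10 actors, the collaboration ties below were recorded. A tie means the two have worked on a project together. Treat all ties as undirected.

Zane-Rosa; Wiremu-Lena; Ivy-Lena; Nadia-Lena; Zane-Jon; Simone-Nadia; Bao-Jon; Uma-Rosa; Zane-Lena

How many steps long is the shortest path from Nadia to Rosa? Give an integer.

3

One shortest route is Nadia – Lena – Zane – Rosa, which uses 3 edges, and at distance 2 from Nadia we only reach {Ivy, Wiremu, Zane}, which does not include Rosa. So d(Nadia,Rosa) = 3.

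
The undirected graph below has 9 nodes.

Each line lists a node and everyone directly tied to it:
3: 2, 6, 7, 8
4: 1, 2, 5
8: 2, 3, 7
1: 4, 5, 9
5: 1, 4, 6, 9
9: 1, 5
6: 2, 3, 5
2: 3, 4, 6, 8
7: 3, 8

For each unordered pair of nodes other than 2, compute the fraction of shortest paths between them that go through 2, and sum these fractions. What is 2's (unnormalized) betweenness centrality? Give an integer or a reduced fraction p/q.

Pairs whose geodesics pass through 2 — 4–7: 2/2; 4–3: 1; 4–8: 1; 4–6: 1/2; 5–8: 2/3; 1–7: 2/3; 1–3: 1/2; 1–8: 1; 9–8: 3/4; 8–6: 1/2.
All other pairs contribute 0.
Summing the contributions gives betweenness(2) = 91/12.

91/12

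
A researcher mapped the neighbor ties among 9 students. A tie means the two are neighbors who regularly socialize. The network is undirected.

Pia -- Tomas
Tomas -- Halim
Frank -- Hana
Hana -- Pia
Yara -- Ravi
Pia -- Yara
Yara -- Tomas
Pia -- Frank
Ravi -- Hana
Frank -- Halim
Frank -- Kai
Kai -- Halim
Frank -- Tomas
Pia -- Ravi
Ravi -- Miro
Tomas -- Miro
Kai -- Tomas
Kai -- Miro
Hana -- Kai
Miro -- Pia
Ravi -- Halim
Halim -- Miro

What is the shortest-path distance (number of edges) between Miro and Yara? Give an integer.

2

One shortest route is Miro – Ravi – Yara, which uses 2 edges, and Miro and Yara are not directly tied, so nothing shorter exists. So d(Miro,Yara) = 2.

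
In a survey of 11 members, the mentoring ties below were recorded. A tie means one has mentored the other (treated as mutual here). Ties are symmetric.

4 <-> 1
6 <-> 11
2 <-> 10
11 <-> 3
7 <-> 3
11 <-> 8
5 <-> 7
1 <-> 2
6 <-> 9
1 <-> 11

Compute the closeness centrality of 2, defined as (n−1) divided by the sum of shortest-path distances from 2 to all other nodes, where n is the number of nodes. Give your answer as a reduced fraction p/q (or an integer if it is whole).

5/14

Distances from 2: 1:1, 3:3, 4:2, 5:5, 6:3, 7:4, 8:3, 9:4, 10:1, 11:2. Sum = 28.
n = 11, so closeness = 10/28 = 5/14.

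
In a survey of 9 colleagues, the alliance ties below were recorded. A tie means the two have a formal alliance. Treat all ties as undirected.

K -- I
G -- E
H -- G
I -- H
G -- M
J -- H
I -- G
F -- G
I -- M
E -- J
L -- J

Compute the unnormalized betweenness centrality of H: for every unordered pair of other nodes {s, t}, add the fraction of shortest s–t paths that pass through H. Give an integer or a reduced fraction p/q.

22/3

Pairs whose geodesics pass through H — G–L: 1/2; G–J: 1/2; L–I: 1; L–K: 1; L–F: 1/2; L–M: 2/3; I–J: 1; J–K: 1; J–F: 1/2; J–M: 2/3.
All other pairs contribute 0.
Summing the contributions gives betweenness(H) = 22/3.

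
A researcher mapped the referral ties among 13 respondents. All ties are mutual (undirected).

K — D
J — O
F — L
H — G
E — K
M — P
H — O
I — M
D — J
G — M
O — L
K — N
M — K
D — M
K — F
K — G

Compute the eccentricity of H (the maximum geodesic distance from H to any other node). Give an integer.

Distances from H: D:3, E:3, F:3, G:1, I:3, J:2, K:2, L:2, M:2, N:3, O:1, P:3.
The largest is 3 (to D, F, P, I, E, and N), so the eccentricity of H is 3.

3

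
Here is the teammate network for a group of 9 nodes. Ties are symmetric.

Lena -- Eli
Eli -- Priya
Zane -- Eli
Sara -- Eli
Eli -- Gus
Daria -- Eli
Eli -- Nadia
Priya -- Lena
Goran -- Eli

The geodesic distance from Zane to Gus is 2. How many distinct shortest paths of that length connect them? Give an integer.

The shortest distance is 2, and the only length-2 path is Zane–Eli–Gus. So there is exactly 1 shortest path.

1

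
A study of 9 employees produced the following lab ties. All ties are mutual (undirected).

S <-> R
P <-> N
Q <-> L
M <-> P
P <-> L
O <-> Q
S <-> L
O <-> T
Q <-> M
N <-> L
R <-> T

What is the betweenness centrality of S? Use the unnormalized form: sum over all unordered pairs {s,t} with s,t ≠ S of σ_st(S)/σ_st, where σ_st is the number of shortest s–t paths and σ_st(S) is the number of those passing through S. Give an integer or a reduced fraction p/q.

Pairs whose geodesics pass through S — M–R: 2/3; P–R: 1; P–T: 1/3; N–R: 1; N–T: 1/2; L–R: 1; L–T: 1/2; R–Q: 1/2.
All other pairs contribute 0.
Summing the contributions gives betweenness(S) = 11/2.

11/2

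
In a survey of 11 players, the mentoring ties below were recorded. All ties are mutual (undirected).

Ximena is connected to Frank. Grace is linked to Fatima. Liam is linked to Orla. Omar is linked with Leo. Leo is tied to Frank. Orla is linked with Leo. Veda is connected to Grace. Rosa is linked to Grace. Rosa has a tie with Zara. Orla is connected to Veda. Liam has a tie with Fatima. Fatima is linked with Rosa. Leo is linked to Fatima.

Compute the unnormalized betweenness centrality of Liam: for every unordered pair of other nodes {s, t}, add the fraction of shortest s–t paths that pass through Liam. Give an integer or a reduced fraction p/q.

7/6

Pairs whose geodesics pass through Liam — Fatima–Orla: 1/2; Zara–Orla: 1/3; Orla–Rosa: 1/3.
All other pairs contribute 0.
Summing the contributions gives betweenness(Liam) = 7/6.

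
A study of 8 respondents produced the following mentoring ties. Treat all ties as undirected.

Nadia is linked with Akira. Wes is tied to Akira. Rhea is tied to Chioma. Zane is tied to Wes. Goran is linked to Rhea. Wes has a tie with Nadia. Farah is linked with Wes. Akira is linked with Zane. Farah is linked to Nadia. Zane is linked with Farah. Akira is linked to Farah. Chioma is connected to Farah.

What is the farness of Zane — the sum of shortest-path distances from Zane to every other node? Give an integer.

Distances from Zane: Akira:1, Chioma:2, Farah:1, Goran:4, Nadia:2, Rhea:3, Wes:1.
Sum = 1 + 2 + 1 + 4 + 2 + 3 + 1 = 14.

14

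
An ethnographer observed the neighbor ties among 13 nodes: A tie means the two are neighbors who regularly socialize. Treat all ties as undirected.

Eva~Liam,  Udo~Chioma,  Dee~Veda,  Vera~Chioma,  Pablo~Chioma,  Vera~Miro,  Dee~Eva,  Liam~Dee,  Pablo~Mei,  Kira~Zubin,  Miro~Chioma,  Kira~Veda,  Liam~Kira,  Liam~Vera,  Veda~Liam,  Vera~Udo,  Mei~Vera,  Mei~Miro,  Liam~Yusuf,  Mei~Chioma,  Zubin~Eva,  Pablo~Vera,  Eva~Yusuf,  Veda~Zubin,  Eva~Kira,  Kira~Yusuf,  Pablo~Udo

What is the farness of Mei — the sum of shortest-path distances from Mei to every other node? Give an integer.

Distances from Mei: Chioma:1, Dee:3, Eva:3, Kira:3, Liam:2, Miro:1, Pablo:1, Udo:2, Veda:3, Vera:1, Yusuf:3, Zubin:4.
Sum = 1 + 3 + 3 + 3 + 2 + 1 + 1 + 2 + 3 + 1 + 3 + 4 = 27.

27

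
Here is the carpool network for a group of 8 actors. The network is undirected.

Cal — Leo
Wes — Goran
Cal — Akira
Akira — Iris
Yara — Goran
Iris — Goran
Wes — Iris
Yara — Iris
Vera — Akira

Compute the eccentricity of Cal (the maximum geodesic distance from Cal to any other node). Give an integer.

Distances from Cal: Akira:1, Goran:3, Iris:2, Leo:1, Vera:2, Wes:3, Yara:3.
The largest is 3 (to Wes, Yara, and Goran), so the eccentricity of Cal is 3.

3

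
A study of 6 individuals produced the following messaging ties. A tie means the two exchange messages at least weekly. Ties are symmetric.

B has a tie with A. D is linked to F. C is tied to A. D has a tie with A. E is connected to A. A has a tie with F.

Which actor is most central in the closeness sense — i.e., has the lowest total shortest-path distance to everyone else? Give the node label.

Farness (sum of distances to all others) for each node — A:5, B:9, C:9, D:8, E:9, F:8.
The smallest farness is 5, for A, so A has the highest closeness.

A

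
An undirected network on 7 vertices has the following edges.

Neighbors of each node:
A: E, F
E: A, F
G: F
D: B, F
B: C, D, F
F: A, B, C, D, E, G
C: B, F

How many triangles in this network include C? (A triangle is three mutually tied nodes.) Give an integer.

1

C's neighbors: B and F.
Neighbor pairs that are themselves tied: C–B–F. Each forms one triangle with C, for 1 in total.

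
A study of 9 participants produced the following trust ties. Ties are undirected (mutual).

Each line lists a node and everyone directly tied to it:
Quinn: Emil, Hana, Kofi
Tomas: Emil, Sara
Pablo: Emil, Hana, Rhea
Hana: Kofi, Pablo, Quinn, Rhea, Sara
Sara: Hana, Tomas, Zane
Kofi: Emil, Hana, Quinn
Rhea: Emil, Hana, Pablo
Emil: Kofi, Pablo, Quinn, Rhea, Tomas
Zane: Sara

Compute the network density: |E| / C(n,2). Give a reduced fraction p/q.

7/18

There are 14 edges and 9 nodes, so the maximum possible is C(9,2) = 36.
Density = 14/36 = 7/18.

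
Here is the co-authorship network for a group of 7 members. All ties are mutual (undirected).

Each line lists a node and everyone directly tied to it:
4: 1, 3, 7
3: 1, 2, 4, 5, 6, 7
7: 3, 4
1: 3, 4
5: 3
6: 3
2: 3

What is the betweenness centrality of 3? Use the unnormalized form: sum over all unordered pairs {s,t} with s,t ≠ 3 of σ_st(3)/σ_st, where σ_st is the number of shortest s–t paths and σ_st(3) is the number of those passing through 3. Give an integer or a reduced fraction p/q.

25/2

Pairs whose geodesics pass through 3 — 4–6: 1; 4–5: 1; 4–2: 1; 6–7: 1; 6–5: 1; 6–1: 1; 6–2: 1; 7–5: 1; 7–1: 1/2; 7–2: 1; 5–1: 1; 5–2: 1; 1–2: 1.
All other pairs contribute 0.
Summing the contributions gives betweenness(3) = 25/2.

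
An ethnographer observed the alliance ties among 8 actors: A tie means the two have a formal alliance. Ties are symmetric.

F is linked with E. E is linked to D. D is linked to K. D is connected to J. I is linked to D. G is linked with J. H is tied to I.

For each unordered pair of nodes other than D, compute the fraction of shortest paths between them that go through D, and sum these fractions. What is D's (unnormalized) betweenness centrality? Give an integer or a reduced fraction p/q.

Pairs whose geodesics pass through D — E–K: 1; E–G: 1; E–I: 1; E–H: 1; E–J: 1; K–G: 1; K–I: 1; K–H: 1; K–J: 1; K–F: 1; G–I: 1; G–H: 1; G–F: 1; I–J: 1 … (+4 more pairs).
All other pairs contribute 0.
Summing the contributions gives betweenness(D) = 18.

18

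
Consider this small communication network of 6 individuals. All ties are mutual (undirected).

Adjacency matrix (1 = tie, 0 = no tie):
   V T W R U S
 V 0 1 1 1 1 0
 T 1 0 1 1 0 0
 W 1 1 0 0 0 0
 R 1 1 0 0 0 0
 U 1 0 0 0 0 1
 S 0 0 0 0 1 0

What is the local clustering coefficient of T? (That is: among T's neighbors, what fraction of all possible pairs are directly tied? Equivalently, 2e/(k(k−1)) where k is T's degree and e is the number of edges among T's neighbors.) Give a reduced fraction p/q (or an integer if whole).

2/3

T's neighbors: R, V, and W (k = 3).
Possible neighbor pairs: C(3,2) = 3. Edges among them: R–V, V–W → e = 2.
Clustering(T) = 2/3.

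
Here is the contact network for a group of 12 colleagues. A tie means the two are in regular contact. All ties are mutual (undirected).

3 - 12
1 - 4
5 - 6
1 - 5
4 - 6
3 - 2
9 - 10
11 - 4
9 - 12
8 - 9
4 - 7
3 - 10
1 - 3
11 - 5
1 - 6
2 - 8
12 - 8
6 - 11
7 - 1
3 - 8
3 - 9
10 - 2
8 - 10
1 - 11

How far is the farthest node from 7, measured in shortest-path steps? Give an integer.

3

Distances from 7: 1:1, 2:3, 3:2, 4:1, 5:2, 6:2, 8:3, 9:3, 10:3, 11:2, 12:3.
The largest is 3 (to 2, 12, 8, 9, and 10), so the eccentricity of 7 is 3.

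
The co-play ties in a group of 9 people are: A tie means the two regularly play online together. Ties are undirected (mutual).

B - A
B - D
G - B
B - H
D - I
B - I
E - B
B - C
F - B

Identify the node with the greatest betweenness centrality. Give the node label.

B

Unnormalized betweenness of each node: A:0, B:27, C:0, D:0, E:0, F:0, G:0, H:0, I:0.
B has the largest value, 27, making it the main broker — the node through which the most shortest paths run.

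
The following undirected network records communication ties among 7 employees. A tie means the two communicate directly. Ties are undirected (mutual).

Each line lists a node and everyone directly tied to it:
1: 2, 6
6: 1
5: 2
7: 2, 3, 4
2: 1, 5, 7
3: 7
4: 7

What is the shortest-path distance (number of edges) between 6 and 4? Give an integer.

4

One shortest route is 6 – 1 – 2 – 7 – 4, which uses 4 edges, and at distance 3 from 6 we only reach {5, 7}, which does not include 4. So d(6,4) = 4.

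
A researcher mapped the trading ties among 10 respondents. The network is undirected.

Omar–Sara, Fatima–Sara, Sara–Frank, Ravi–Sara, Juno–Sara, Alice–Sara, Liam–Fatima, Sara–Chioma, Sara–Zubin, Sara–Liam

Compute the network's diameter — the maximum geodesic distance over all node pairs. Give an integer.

Eccentricity of each node (its greatest distance to any other): Alice:2, Chioma:2, Fatima:2, Frank:2, Juno:2, Liam:2, Omar:2, Ravi:2, Sara:1, Zubin:2.
The maximum eccentricity is 2, realized for instance by the pair Fatima–Ravi via Fatima – Sara – Ravi. So the diameter is 2.

2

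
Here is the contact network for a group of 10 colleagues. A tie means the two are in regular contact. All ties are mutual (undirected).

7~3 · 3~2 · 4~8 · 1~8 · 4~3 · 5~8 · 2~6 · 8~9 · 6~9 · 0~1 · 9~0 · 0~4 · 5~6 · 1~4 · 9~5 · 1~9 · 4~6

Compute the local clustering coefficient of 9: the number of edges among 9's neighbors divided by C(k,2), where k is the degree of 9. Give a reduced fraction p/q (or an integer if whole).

9's neighbors: 0, 1, 5, 6, and 8 (k = 5).
Possible neighbor pairs: C(5,2) = 10. Edges among them: 0–1, 1–8, 5–6, 5–8 → e = 4.
Clustering(9) = 4/10 = 2/5.

2/5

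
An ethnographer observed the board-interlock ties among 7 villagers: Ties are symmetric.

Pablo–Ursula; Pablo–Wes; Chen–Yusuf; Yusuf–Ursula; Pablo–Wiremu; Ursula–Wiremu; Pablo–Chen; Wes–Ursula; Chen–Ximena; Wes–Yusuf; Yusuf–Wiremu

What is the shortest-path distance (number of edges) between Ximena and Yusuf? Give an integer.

One shortest route is Ximena – Chen – Yusuf, which uses 2 edges, and Ximena and Yusuf are not directly tied, so nothing shorter exists. So d(Ximena,Yusuf) = 2.

2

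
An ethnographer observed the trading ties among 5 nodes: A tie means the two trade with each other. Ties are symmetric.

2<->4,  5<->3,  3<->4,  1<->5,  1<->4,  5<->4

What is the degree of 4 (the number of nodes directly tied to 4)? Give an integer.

4 is directly tied to 1, 2, 3, and 5. That is 4 neighbors, so the degree of 4 is 4.

4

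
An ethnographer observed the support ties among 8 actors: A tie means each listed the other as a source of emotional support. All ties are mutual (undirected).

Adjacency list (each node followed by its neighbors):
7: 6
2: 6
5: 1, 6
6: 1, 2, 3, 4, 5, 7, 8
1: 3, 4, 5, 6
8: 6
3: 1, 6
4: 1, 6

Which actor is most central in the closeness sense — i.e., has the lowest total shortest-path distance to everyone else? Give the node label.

Farness (sum of distances to all others) for each node — 1:10, 2:13, 3:12, 4:12, 5:12, 6:7, 7:13, 8:13.
The smallest farness is 7, for 6, so 6 has the highest closeness.

6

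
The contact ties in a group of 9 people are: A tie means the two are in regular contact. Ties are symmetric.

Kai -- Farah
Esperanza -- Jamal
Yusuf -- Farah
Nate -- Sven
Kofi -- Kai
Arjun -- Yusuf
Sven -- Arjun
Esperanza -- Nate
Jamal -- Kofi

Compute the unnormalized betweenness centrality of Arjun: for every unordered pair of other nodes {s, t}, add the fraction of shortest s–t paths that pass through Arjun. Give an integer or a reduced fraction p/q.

Pairs whose geodesics pass through Arjun — Yusuf–Esperanza: 1; Yusuf–Nate: 1; Yusuf–Sven: 1; Farah–Nate: 1; Farah–Sven: 1; Kai–Sven: 1.
All other pairs contribute 0.
Summing the contributions gives betweenness(Arjun) = 6.

6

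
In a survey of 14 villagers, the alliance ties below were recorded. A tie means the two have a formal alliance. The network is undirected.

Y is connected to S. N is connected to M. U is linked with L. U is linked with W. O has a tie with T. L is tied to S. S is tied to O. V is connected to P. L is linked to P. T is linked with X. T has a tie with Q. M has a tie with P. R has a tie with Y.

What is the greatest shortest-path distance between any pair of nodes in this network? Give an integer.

Eccentricity of each node (its greatest distance to any other): L:4, M:6, N:7, O:5, P:5, Q:7, R:6, S:4, T:6, U:5, V:6, W:6, X:7, Y:5.
The maximum eccentricity is 7, realized for instance by the pair N–X via N – M – P – L – S – O – T – X. So the diameter is 7.

7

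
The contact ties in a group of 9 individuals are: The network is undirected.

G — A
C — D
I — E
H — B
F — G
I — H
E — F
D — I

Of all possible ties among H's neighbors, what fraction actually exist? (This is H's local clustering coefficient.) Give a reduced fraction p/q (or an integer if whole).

H's neighbors: B and I (k = 2).
Possible neighbor pairs: C(2,2) = 1. Edges among them: none → e = 0.
Clustering(H) = 0/1.

0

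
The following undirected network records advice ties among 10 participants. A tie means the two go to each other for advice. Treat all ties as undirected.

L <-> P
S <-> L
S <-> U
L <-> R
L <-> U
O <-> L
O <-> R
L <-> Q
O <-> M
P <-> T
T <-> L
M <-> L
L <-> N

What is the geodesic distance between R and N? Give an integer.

2

One shortest route is R – L – N, which uses 2 edges, and R and N are not directly tied, so nothing shorter exists. So d(R,N) = 2.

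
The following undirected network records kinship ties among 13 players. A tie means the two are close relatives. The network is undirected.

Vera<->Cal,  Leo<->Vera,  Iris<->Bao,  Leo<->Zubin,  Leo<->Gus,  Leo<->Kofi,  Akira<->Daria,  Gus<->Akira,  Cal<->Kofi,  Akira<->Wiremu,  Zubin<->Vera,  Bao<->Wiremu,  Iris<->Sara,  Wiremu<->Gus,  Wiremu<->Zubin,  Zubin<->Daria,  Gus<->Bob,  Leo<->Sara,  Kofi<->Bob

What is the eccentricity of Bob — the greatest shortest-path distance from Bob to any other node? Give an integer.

Distances from Bob: Akira:2, Bao:3, Cal:2, Daria:3, Gus:1, Iris:4, Kofi:1, Leo:2, Sara:3, Vera:3, Wiremu:2, Zubin:3.
The largest is 4 (to Iris), so the eccentricity of Bob is 4.

4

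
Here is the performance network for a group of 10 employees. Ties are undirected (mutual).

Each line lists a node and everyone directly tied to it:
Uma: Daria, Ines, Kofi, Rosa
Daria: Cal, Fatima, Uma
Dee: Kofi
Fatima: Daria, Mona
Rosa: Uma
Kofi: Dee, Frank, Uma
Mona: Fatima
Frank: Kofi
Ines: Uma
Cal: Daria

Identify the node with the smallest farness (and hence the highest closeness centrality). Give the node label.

Farness (sum of distances to all others) for each node — Cal:25, Daria:17, Dee:27, Fatima:23, Frank:27, Ines:23, Kofi:19, Mona:31, Rosa:23, Uma:15.
The smallest farness is 15, for Uma, so Uma has the highest closeness.

Uma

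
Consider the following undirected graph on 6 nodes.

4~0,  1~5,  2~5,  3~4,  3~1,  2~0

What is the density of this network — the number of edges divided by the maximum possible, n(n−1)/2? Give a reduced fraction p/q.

There are 6 edges and 6 nodes, so the maximum possible is C(6,2) = 15.
Density = 6/15 = 2/5.

2/5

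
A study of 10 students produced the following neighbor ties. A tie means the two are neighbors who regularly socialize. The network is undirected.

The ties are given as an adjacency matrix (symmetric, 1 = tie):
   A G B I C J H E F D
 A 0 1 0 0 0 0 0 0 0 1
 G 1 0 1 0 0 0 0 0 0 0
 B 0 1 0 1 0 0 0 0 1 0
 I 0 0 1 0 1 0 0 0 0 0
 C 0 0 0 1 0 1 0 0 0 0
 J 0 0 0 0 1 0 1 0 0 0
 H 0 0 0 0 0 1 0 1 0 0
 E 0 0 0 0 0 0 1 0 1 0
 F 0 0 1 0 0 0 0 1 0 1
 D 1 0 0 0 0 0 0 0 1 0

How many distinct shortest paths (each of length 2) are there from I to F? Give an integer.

The shortest distance is 2, and the only length-2 path is I–B–F. So there is exactly 1 shortest path.

1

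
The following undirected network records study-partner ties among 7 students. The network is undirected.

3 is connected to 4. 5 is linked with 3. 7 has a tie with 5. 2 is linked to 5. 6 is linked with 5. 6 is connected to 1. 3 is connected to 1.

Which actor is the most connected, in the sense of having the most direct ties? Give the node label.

5

Degrees — 1:2, 2:1, 3:3, 4:1, 5:4, 6:2, 7:1.
The maximum is 4, attained only by 5.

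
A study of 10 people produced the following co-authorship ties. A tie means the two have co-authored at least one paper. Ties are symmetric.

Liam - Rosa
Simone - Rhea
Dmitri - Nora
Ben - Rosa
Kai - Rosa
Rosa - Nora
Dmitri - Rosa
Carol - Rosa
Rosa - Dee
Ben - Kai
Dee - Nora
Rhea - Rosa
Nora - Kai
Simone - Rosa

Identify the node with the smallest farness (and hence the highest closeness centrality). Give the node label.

Farness (sum of distances to all others) for each node — Ben:16, Carol:17, Dee:16, Dmitri:16, Kai:15, Liam:17, Nora:14, Rhea:16, Rosa:9, Simone:16.
The smallest farness is 9, for Rosa, so Rosa has the highest closeness.

Rosa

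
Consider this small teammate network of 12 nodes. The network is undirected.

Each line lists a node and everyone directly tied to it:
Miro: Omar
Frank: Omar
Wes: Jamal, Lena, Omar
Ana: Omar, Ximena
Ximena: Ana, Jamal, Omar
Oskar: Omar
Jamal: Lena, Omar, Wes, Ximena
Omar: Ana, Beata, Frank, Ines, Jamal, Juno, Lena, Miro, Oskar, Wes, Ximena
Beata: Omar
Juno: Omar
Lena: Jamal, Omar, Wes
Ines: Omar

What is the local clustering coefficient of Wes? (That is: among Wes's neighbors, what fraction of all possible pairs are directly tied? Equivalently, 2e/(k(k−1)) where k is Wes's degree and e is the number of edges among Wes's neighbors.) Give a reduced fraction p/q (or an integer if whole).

Wes's neighbors: Jamal, Lena, and Omar (k = 3).
Possible neighbor pairs: C(3,2) = 3. Edges among them: Jamal–Lena, Jamal–Omar, Lena–Omar → e = 3.
Clustering(Wes) = 3/3 = 1.

1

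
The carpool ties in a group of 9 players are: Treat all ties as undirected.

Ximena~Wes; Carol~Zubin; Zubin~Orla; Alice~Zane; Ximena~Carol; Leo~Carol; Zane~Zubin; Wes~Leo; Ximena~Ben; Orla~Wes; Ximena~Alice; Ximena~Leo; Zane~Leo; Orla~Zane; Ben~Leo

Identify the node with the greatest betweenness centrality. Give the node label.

Ximena

Unnormalized betweenness of each node: Alice:1/2, Ben:0, Carol:13/6, Leo:16/3, Orla:3/2, Wes:13/6, Ximena:17/3, Zane:25/6, Zubin:3/2.
Ximena has the largest value, 17/3, making it the main broker — the node through which the most shortest paths run.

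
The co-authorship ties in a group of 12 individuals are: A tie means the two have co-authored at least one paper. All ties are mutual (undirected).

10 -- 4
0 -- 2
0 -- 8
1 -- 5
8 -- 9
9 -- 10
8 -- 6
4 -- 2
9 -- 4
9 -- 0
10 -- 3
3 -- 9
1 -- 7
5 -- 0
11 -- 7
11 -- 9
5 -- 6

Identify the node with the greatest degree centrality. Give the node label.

Degrees — 0:4, 1:2, 2:2, 3:2, 4:3, 5:3, 6:2, 7:2, 8:3, 9:6, 10:3, 11:2.
The maximum is 6, attained only by 9.

9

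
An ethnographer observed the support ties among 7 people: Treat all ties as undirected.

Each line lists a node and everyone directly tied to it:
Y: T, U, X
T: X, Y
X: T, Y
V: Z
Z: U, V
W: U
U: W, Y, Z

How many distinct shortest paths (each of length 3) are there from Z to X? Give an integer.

1

The shortest distance is 3, and the only length-3 path is Z–U–Y–X. So there is exactly 1 shortest path.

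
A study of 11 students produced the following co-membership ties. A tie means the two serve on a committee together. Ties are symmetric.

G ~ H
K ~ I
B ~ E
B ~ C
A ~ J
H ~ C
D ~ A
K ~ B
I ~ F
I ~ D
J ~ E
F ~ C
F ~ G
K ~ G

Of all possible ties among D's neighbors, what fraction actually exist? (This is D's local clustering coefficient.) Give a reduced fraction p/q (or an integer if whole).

0

D's neighbors: A and I (k = 2).
Possible neighbor pairs: C(2,2) = 1. Edges among them: none → e = 0.
Clustering(D) = 0/1.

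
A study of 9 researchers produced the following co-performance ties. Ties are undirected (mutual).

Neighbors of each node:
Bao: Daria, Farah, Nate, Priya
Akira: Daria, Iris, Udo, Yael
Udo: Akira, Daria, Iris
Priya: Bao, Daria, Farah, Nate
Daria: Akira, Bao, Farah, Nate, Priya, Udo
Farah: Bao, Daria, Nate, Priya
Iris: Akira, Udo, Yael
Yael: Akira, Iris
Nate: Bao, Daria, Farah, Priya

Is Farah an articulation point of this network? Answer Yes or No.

Even without Farah, every remaining node can still reach every other (the residual graph is connected), so Farah is not a cut vertex.

No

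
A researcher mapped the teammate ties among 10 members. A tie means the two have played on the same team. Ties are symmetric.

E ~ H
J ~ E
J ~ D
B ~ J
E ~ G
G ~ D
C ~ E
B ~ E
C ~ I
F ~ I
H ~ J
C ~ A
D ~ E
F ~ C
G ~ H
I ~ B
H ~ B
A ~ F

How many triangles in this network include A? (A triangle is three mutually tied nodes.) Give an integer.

A's neighbors: C and F.
Neighbor pairs that are themselves tied: A–C–F. Each forms one triangle with A, for 1 in total.

1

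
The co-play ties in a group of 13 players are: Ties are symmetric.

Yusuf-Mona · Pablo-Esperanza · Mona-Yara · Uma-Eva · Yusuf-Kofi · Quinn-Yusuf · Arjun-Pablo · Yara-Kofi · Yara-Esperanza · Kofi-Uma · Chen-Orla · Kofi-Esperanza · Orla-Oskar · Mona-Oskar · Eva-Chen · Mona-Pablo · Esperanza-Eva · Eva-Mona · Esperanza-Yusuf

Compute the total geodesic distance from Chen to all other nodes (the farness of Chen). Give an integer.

Distances from Chen: Arjun:4, Esperanza:2, Eva:1, Kofi:3, Mona:2, Orla:1, Oskar:2, Pablo:3, Quinn:4, Uma:2, Yara:3, Yusuf:3.
Sum = 4 + 2 + 1 + 3 + 2 + 1 + 2 + 3 + 4 + 2 + 3 + 3 = 30.

30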